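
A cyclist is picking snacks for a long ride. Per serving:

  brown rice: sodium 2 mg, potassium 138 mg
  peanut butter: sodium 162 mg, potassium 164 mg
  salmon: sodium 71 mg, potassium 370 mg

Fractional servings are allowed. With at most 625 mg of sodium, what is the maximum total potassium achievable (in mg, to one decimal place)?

43125.0 mg

Potassium per mg sodium: brown rice 69, salmon 5.211, peanut butter 1.012.
With no serving limits, spend the whole sodium allowance on brown rice: 625 mg / 2 mg × 138 mg = 43125.0 mg.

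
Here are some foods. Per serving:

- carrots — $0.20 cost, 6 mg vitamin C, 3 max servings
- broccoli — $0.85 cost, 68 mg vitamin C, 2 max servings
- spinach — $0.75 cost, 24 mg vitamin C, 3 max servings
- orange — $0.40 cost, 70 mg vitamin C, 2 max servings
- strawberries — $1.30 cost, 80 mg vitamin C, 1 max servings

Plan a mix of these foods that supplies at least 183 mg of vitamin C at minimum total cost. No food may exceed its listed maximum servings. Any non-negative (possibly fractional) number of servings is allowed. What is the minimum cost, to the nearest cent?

Cost per mg of vitamin C: orange $0.0057, broccoli $0.0125, strawberries $0.0163, spinach $0.0312, carrots $0.0333.
Take 2 servings of orange: +140.0 mg vitamin C for $0.80 (total $0.80, still need 43.0 mg).
Take 0.6324 servings of broccoli: +43.0 mg vitamin C for $0.54 (total $1.34, still need 0.0 mg).
Greedy by cheapest-per-mg is optimal for a single linear constraint, so the minimum cost is $1.34.

$1.34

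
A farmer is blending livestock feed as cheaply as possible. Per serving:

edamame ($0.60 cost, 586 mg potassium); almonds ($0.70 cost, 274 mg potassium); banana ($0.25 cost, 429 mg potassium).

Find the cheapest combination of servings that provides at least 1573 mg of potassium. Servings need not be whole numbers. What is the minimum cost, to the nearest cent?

Cost per mg of potassium: banana $0.0006, edamame $0.0010, almonds $0.0026.
With no serving limits, use only banana: 1573 mg / 429 mg = 3.667 servings × $0.25 = $0.92.

$0.92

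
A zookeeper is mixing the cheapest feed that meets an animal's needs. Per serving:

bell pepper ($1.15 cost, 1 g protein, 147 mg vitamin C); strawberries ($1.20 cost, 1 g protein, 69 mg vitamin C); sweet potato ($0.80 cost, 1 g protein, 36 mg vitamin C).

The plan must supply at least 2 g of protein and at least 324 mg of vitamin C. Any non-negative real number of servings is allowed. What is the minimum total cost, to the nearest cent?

A basic optimal solution has at most two foods positive. Try each food alone and each pair with both targets met exactly.
bell pepper only: max(2/1, 324/147) = 2.204 servings → $2.53.
strawberries only: max(2/1, 324/69) = 4.696 servings → $5.63.
sweet potato only: max(2/1, 324/36) = 9 servings → $7.20.
bell pepper + strawberries with both targets exact would need a negative amount; discard.
bell pepper + sweet potato: intersection lies outside the first quadrant.
strawberries + sweet potato: the both-tight solution has a negative serving — not a feasible corner.
So the least-cost plan costs $2.53.

$2.53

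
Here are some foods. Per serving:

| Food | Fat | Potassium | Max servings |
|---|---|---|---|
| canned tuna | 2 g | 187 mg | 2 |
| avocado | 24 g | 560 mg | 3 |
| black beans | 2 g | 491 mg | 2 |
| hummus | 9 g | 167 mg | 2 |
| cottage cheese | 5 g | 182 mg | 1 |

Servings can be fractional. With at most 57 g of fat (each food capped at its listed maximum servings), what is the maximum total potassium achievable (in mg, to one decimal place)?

2564.7 mg

Potassium per g fat: black beans 245.5, canned tuna 93.5, cottage cheese 36.4, avocado 23.33, hummus 18.56.
Take 2 servings of black beans: uses 4 g fat, +982.0 mg potassium (running total 982.0 mg).
Take 2 servings of canned tuna: uses 4 g fat, +374.0 mg potassium (running total 1356.0 mg).
Take 1 serving of cottage cheese: uses 5 g fat, +182.0 mg potassium (running total 1538.0 mg).
Take 1.833 servings of avocado: uses 44 g fat, +1026.7 mg potassium (running total 2564.7 mg).
Greedy by best ratio exhausts the fat allowance optimally: 2564.7 mg.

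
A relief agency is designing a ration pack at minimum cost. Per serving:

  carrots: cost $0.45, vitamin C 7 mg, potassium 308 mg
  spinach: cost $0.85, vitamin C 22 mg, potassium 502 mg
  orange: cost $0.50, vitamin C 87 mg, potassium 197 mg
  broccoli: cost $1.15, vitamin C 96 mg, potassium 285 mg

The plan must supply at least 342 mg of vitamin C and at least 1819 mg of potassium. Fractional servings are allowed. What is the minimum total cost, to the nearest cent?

This is a tiny linear program; its minimum lies at a vertex of the feasible set. List the vertices and price them.
carrots only: max(342/7, 1819/308) = 48.86 servings → $21.99.
spinach only: max(342/22, 1819/502) = 15.55 servings → $13.21.
orange only: max(342/87, 1819/197) = 9.234 servings → $4.62.
broccoli only: max(342/96, 1819/285) = 6.382 servings → $7.34.
carrots + spinach: the both-tight solution has a negative serving — not a feasible corner.
carrots + orange with both tight: 3.576 servings and 3.643 servings → $3.43.
carrots + broccoli with both tight: 2.798 servings and 3.358 servings → $5.12.
spinach + orange with both tight: 2.31 servings and 3.347 servings → $3.64.
spinach + broccoli with both tight: 1.84 servings and 3.141 servings → $5.18.
orange + broccoli: the both-tight solution has a negative serving — not a feasible corner.
The minimum over all feasible corners is $3.43.

$3.43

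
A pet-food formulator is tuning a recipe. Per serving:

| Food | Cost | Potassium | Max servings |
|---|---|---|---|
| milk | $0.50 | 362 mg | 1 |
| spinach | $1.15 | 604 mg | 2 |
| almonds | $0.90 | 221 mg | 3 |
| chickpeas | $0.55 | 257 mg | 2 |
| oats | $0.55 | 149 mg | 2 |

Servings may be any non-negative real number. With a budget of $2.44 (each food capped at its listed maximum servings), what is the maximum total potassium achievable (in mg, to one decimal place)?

Potassium per dollar: milk 724, spinach 525.2, chickpeas 467.3, oats 270.9, almonds 245.6.
Take 1 serving of milk: spends $0.50, +362.0 mg potassium (running total 362.0 mg).
Take 1.687 servings of spinach: spends $1.94, +1018.9 mg potassium (running total 1380.9 mg).
Filling greedily by potassium-per-dollar is optimal for one linear limit, giving 1380.9 mg.

1380.9 mg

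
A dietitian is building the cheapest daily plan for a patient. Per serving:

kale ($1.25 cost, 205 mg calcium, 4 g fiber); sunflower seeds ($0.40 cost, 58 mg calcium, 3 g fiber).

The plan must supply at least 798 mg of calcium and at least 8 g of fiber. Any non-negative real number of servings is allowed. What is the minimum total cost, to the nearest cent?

With two linear requirements the optimum uses one or two foods; enumerate the corners.
kale only: max(798/205, 8/4) = 3.893 servings → $4.87.
sunflower seeds only: max(798/58, 8/3) = 13.76 servings → $5.50.
kale + sunflower seeds: the both-tight solution has a negative serving — not a feasible corner.
So the least-cost plan costs $4.87.

$4.87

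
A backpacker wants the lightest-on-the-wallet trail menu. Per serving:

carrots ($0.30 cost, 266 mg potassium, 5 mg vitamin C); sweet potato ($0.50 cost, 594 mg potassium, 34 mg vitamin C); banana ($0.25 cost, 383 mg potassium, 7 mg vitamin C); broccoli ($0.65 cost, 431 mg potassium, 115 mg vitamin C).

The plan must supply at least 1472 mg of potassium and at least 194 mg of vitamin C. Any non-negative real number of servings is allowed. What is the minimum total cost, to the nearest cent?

$1.54

Compare the cost at each extreme point of the feasible region.
carrots only: max(1472/266, 194/5) = 38.8 servings → $11.64.
sweet potato only: max(1472/594, 194/34) = 5.706 servings → $2.85.
banana only: max(1472/383, 194/7) = 27.71 servings → $6.93.
broccoli only: max(1472/431, 194/115) = 3.415 servings → $2.22.
carrots + sweet potato: the both-tight solution has a negative serving — not a feasible corner.
carrots + banana with both targets exact would need a negative amount; discard.
carrots + broccoli with both tight: 3.013 servings and 1.556 servings → $1.92.
sweet potato + banana: intersection lies outside the first quadrant.
sweet potato + broccoli with both tight: 1.597 servings and 1.215 servings → $1.59.
banana + broccoli with both tight: 2.088 servings and 1.56 servings → $1.54.
The minimum over all feasible corners is $1.54.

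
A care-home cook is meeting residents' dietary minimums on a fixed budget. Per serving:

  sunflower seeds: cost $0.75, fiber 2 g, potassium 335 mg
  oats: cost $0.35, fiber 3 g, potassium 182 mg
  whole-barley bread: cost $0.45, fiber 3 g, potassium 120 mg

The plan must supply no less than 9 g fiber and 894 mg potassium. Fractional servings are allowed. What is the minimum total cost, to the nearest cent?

$1.72

sunflower seeds only: max(9/2, 894/335) = 4.5 servings → $3.38.
oats only: max(9/3, 894/182) = 4.912 servings → $1.72.
whole-barley bread only: max(9/3, 894/120) = 7.45 servings → $3.35.
sunflower seeds + oats with both tight: 1.629 servings and 1.914 servings → $1.89.
sunflower seeds + whole-barley bread with both tight: 2.094 servings and 1.604 servings → $2.29.
oats + whole-barley bread: the both-tight solution has a negative serving — not a feasible corner.
So the least-cost plan costs $1.72.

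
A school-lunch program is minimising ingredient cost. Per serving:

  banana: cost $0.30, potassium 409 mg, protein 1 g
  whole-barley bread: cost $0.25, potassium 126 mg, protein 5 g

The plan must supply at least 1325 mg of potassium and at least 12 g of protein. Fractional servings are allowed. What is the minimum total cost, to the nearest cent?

$1.27

banana only: max(1325/409, 12/1) = 12 servings → $3.60.
whole-barley bread only: max(1325/126, 12/5) = 10.52 servings → $2.63.
banana + whole-barley bread with both tight: 2.664 servings and 1.867 servings → $1.27.
So the least-cost plan costs $1.27.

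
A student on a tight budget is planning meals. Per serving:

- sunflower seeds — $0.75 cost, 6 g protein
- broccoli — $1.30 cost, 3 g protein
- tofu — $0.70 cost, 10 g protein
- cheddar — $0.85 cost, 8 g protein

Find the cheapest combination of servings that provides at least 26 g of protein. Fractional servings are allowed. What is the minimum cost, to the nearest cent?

Cost per g of protein: tofu $0.0700, cheddar $0.1062, sunflower seeds $0.1250, broccoli $0.4333.
With no serving limits, use only tofu: 26 g / 10 g = 2.6 servings × $0.70 = $1.82.

$1.82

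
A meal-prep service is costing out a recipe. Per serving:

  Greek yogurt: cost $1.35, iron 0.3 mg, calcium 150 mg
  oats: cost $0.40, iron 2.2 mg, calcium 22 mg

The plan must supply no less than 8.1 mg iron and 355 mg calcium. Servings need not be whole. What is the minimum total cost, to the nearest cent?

$3.89

For a min-cost LP with two ≥-constraints, a basic feasible solution has at most two positive variables.
Greek yogurt only: max(8.1/0.3, 355/150) = 27 servings → $36.45.
oats only: max(8.1/2.2, 355/22) = 16.14 servings → $6.45.
Greek yogurt + oats with both tight: 1.864 servings and 3.428 servings → $3.89.
So the least-cost plan costs $3.89.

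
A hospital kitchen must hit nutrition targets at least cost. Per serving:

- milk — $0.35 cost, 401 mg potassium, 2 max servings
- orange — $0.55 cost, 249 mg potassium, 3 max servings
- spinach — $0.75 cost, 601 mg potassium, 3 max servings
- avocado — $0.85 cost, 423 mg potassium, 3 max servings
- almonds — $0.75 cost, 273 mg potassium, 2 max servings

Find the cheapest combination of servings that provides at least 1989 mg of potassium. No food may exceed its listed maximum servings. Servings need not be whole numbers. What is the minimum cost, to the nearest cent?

$2.18

Cost per mg of potassium: milk $0.0009, spinach $0.0012, avocado $0.0020, orange $0.0022, almonds $0.0027.
Take 2 servings of milk: +802.0 mg potassium for $0.70 (total $0.70, still need 1187.0 mg).
Take 1.975 servings of spinach: +1187.0 mg potassium for $1.48 (total $2.18, still need 0.0 mg).
Greedy by cheapest-per-mg is optimal for a single linear constraint, so the minimum cost is $2.18.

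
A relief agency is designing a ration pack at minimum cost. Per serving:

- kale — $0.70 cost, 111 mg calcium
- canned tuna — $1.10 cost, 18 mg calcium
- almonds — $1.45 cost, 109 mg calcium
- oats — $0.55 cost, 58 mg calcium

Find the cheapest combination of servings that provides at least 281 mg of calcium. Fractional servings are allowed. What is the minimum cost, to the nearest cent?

Cost per mg of calcium: kale $0.0063, oats $0.0095, almonds $0.0133, canned tuna $0.0611.
With no serving limits, use only kale: 281 mg / 111 mg = 2.532 servings × $0.70 = $1.77.

$1.77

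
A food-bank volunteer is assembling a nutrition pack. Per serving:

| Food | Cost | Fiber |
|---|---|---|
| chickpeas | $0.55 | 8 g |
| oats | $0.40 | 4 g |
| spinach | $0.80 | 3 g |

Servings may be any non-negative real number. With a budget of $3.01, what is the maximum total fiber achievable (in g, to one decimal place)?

Fiber per dollar: chickpeas 14.55, oats 10, spinach 3.75.
With no serving limits, spend the whole cost allowance on chickpeas: $3.01 / $0.55 × 8 g = 43.8 g.

43.8 g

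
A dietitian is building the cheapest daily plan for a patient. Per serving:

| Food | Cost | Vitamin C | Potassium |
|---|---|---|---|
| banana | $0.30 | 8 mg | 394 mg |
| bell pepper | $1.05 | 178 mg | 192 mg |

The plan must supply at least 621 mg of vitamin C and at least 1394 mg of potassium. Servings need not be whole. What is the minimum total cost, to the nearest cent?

$4.14

A basic optimal solution has at most two foods positive. Try each food alone and each pair with both targets met exactly.
banana only: max(621/8, 1394/394) = 77.62 servings → $23.29.
bell pepper only: max(621/178, 1394/192) = 7.26 servings → $7.62.
banana + bell pepper with both tight: 1.879 servings and 3.404 servings → $4.14.
So the least-cost plan costs $4.14.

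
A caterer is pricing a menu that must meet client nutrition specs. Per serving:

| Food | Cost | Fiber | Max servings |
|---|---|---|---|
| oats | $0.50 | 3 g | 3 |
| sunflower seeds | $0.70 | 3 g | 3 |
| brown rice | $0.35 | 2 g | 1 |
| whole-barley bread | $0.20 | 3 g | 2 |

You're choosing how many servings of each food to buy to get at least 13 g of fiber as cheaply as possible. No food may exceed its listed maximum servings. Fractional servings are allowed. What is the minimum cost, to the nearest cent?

Cost per g of fiber: whole-barley bread $0.0667, oats $0.1667, brown rice $0.1750, sunflower seeds $0.2333.
Take 2 servings of whole-barley bread: +6.0 g fiber for $0.40 (total $0.40, still need 7.0 g).
Take 2.333 servings of oats: +7.0 g fiber for $1.17 (total $1.57, still need 0.0 g).
Greedy by cheapest-per-g is optimal for a single linear constraint, so the minimum cost is $1.57.

$1.57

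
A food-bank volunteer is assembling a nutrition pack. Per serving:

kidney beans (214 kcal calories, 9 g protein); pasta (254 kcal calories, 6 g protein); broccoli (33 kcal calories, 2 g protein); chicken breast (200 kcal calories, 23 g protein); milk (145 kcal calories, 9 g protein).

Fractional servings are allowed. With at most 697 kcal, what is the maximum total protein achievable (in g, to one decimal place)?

80.2 g

Protein per kcal: chicken breast 0.115, milk 0.06207, broccoli 0.06061, kidney beans 0.04206, pasta 0.02362.
With no serving limits, spend the whole calories allowance on chicken breast: 697 kcal / 200 kcal × 23 g = 80.2 g.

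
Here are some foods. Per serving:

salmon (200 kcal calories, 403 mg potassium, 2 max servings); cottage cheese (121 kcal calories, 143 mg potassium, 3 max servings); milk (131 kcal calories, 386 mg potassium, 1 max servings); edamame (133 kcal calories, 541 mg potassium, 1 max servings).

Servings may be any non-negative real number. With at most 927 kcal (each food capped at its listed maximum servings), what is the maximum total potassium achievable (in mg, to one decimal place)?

Potassium per kcal: edamame 4.068, milk 2.947, salmon 2.015, cottage cheese 1.182.
Take 1 serving of edamame: uses 133 kcal, +541.0 mg potassium (running total 541.0 mg).
Take 1 serving of milk: uses 131 kcal, +386.0 mg potassium (running total 927.0 mg).
Take 2 servings of salmon: uses 400 kcal, +806.0 mg potassium (running total 1733.0 mg).
Take 2.174 servings of cottage cheese: uses 263 kcal, +310.8 mg potassium (running total 2043.8 mg).
Greedy by best ratio exhausts the calories allowance optimally: 2043.8 mg.

2043.8 mg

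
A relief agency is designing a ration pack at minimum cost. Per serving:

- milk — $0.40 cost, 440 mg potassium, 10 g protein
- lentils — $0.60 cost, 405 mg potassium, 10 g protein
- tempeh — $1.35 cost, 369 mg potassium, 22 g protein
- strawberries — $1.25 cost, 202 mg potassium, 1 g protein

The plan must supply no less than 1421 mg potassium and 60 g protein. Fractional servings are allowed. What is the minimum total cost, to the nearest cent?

With two linear requirements the optimum uses one or two foods; enumerate the corners.
milk only: max(1421/440, 60/10) = 6 servings → $2.40.
lentils only: max(1421/405, 60/10) = 6 servings → $3.60.
tempeh only: max(1421/369, 60/22) = 3.851 servings → $5.20.
strawberries only: max(1421/202, 60/1) = 60 servings → $75.00.
milk + lentils: the both-tight solution has a negative serving — not a feasible corner.
milk + tempeh with both tight: 1.523 servings and 2.035 servings → $3.36.
milk + strawberries with both targets exact would need a negative amount; discard.
lentils + tempeh with both tight: 1.748 servings and 1.933 servings → $3.66.
lentils + strawberries: intersection lies outside the first quadrant.
tempeh + strawberries with both tight: 2.626 servings and 2.239 servings → $6.34.
So the least-cost plan costs $2.40.

$2.40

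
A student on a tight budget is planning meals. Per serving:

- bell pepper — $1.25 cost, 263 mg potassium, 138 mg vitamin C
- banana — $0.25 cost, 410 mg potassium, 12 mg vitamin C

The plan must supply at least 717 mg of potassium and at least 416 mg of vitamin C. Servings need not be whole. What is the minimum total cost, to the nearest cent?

$3.77

Two binding constraints pin down two serving amounts, so the optimal mix uses at most two foods. The candidates are each food alone (scaled to the tighter of potassium/vitamin C) and each pair with both constraints tight.
bell pepper only: max(717/263, 416/138) = 3.014 servings → $3.77.
banana only: max(717/410, 416/12) = 34.67 servings → $8.67.
bell pepper + banana with both targets exact would need a negative amount; discard.
The minimum over all feasible corners is $3.77.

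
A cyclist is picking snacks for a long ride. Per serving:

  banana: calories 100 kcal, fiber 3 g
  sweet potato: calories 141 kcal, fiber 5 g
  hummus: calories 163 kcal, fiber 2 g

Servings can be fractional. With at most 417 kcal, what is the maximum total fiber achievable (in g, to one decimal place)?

14.8 g

Fiber per kcal: sweet potato 0.03546, banana 0.03, hummus 0.01227.
With no serving limits, spend the whole calories allowance on sweet potato: 417 kcal / 141 kcal × 5 g = 14.8 g.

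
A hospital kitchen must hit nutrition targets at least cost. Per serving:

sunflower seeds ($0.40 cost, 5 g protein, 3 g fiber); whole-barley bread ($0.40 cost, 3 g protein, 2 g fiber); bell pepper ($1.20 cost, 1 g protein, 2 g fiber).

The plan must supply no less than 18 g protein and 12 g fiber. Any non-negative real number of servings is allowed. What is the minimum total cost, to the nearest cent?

sunflower seeds only: max(18/5, 12/3) = 4 servings → $1.60.
whole-barley bread only: max(18/3, 12/2) = 6 servings → $2.40.
bell pepper only: max(18/1, 12/2) = 18 servings → $21.60.
sunflower seeds + whole-barley bread with both tight: 0 servings and 6 servings → $2.40.
sunflower seeds + bell pepper with both tight: 3.429 servings and 0.8571 servings → $2.40.
whole-barley bread + bell pepper with both tight: 6 servings and 0 servings → $2.40.
Cheapest feasible corner: $1.60.

$1.60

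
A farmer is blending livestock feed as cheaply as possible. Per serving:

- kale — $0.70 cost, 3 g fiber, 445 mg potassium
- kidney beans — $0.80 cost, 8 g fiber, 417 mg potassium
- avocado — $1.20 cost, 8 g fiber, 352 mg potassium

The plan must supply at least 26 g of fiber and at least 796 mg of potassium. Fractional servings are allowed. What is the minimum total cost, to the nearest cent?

$2.60

The cheapest plan sits at a corner of the feasible region — with two constraints it uses at most two foods.
kale only: max(26/3, 796/445) = 8.667 servings → $6.07.
kidney beans only: max(26/8, 796/417) = 3.25 servings → $2.60.
avocado only: max(26/8, 796/352) = 3.25 servings → $3.90.
kale + kidney beans: the both-tight solution has a negative serving — not a feasible corner.
kale + avocado: the both-tight solution has a negative serving — not a feasible corner.
kidney beans + avocado: intersection lies outside the first quadrant.
Cheapest feasible corner: $2.60.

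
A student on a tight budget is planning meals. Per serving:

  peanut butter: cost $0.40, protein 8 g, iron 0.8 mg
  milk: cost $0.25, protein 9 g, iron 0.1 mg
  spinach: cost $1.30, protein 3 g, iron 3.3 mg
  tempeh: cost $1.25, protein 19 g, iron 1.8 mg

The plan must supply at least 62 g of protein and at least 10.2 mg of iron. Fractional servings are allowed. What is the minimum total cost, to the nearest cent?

The cheapest plan sits at a corner of the feasible region — with two constraints it uses at most two foods.
peanut butter only: max(62/8, 10.2/0.8) = 12.75 servings → $5.10.
milk only: max(62/9, 10.2/0.1) = 102 servings → $25.50.
spinach only: max(62/3, 10.2/3.3) = 20.67 servings → $26.87.
tempeh only: max(62/19, 10.2/1.8) = 5.667 servings → $7.08.
peanut butter + milk: the both-tight solution has a negative serving — not a feasible corner.
peanut butter + spinach with both tight: 7.25 servings and 1.333 servings → $4.63.
peanut butter + tempeh: intersection lies outside the first quadrant.
milk + spinach with both tight: 5.918 servings and 2.912 servings → $5.26.
milk + tempeh: intersection lies outside the first quadrant.
spinach + tempeh with both tight: 1.435 servings and 3.037 servings → $5.66.
So the least-cost plan costs $4.63.

$4.63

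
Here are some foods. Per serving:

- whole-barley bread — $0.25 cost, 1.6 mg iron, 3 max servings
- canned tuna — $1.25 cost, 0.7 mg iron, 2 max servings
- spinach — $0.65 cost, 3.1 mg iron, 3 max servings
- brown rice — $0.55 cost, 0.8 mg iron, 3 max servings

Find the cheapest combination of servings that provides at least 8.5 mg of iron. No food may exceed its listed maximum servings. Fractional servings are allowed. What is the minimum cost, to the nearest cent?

$1.53

Cost per mg of iron: whole-barley bread $0.1562, spinach $0.2097, brown rice $0.6875, canned tuna $1.7857.
Take 3 servings of whole-barley bread: +4.8 mg iron for $0.75 (total $0.75, still need 3.7 mg).
Take 1.194 servings of spinach: +3.7 mg iron for $0.78 (total $1.53, still need 0.0 mg).
Filling from the cheapest source first is optimal under one linear minimum: $1.53.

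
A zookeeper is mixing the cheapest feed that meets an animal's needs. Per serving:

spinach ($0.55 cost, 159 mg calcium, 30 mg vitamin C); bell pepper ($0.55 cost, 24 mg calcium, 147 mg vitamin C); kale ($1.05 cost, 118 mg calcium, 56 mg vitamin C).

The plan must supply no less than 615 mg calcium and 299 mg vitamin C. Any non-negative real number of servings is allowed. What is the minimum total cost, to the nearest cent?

$2.73

The cheapest plan sits at a corner of the feasible region — with two constraints it uses at most two foods.
spinach only: max(615/159, 299/30) = 9.967 servings → $5.48.
bell pepper only: max(615/24, 299/147) = 25.62 servings → $14.09.
kale only: max(615/118, 299/56) = 5.339 servings → $5.61.
spinach + bell pepper with both tight: 3.674 servings and 1.284 servings → $2.73.
spinach + kale with both targets exact would need a negative amount; discard.
bell pepper + kale with both tight: 0.05262 servings and 5.201 servings → $5.49.
Cheapest feasible corner: $2.73.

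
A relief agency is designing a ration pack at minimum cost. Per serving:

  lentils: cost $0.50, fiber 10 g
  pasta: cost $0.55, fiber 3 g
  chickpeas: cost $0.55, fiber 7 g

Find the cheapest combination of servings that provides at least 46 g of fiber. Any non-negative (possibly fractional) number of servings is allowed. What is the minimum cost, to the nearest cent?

$2.30

Cost per g of fiber: lentils $0.0500, chickpeas $0.0786, pasta $0.1833.
With no serving limits, use only lentils: 46 g / 10 g = 4.6 servings × $0.50 = $2.30.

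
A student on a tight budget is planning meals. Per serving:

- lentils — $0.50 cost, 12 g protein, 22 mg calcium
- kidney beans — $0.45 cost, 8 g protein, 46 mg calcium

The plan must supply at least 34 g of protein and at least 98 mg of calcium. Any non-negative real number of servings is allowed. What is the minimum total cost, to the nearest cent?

Minimising a linear cost over {protein ≥ 34, calcium ≥ 98, servings ≥ 0} — the optimum is at a vertex, using one or two foods.
lentils only: max(34/12, 98/22) = 4.455 servings → $2.23.
kidney beans only: max(34/8, 98/46) = 4.25 servings → $1.91.
lentils + kidney beans with both tight: 2.074 servings and 1.138 servings → $1.55.
The minimum over all feasible corners is $1.55.

$1.55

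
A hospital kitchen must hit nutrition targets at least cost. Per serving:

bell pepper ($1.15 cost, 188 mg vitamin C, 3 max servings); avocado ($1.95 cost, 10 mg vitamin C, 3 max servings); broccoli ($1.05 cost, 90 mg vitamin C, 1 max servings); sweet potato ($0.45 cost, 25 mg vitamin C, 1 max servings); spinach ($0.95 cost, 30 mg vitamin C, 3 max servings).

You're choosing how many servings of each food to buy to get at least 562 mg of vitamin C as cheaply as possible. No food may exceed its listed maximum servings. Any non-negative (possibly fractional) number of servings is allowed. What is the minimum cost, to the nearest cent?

$3.44

Cost per mg of vitamin C: bell pepper $0.0061, broccoli $0.0117, sweet potato $0.0180, spinach $0.0317, avocado $0.1950.
Take 2.989 servings of bell pepper: +562.0 mg vitamin C for $3.44 (total $3.44, still need 0.0 mg).
Filling from the cheapest source first is optimal under one linear minimum: $3.44.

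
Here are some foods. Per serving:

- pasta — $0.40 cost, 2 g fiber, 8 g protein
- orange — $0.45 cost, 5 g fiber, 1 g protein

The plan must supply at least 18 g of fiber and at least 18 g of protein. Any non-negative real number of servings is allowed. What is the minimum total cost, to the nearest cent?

Two binding constraints pin down two serving amounts, so the optimal mix uses at most two foods. The candidates are each food alone (scaled to the tighter of fiber/protein) and each pair with both constraints tight.
pasta only: max(18/2, 18/8) = 9 servings → $3.60.
orange only: max(18/5, 18/1) = 18 servings → $8.10.
pasta + orange with both tight: 1.895 servings and 2.842 servings → $2.04.
Cheapest feasible corner: $2.04.

$2.04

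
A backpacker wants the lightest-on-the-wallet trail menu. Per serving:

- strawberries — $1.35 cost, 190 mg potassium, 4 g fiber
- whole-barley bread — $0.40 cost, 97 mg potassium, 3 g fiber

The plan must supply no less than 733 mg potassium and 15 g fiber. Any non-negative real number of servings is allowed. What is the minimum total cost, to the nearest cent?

This is a tiny linear program; its minimum lies at a vertex of the feasible set. List the vertices and price them.
strawberries only: max(733/190, 15/4) = 3.858 servings → $5.21.
whole-barley bread only: max(733/97, 15/3) = 7.557 servings → $3.02.
strawberries + whole-barley bread: the both-tight solution has a negative serving — not a feasible corner.
The minimum over all feasible corners is $3.02.

$3.02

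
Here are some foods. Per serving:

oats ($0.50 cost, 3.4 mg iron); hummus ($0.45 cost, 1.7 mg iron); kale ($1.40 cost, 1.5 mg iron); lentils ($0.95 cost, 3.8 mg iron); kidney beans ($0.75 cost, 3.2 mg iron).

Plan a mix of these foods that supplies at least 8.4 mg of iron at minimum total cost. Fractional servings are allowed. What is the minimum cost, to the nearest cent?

Cost per mg of iron: oats $0.1471, kidney beans $0.2344, lentils $0.2500, hummus $0.2647, kale $0.9333.
With no serving limits, use only oats: 8.4 mg / 3.4 mg = 2.471 servings × $0.50 = $1.24.

$1.24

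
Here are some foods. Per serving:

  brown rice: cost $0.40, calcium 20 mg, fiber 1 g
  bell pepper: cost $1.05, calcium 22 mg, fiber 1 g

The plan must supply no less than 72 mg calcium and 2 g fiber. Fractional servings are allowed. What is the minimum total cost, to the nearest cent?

$1.44

For a min-cost LP with two ≥-constraints, a basic feasible solution has at most two positive variables.
brown rice only: max(72/20, 2/1) = 3.6 servings → $1.44.
bell pepper only: max(72/22, 2/1) = 3.273 servings → $3.44.
brown rice + bell pepper with both targets exact would need a negative amount; discard.
So the least-cost plan costs $1.44.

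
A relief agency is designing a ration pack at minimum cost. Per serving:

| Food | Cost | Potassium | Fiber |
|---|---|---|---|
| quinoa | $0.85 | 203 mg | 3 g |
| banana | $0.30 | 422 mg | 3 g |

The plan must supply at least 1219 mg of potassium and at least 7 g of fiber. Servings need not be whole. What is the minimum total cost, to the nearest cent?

The cheapest plan sits at a corner of the feasible region — with two constraints it uses at most two foods.
quinoa only: max(1219/203, 7/3) = 6.005 servings → $5.10.
banana only: max(1219/422, 7/3) = 2.889 servings → $0.87.
quinoa + banana with both targets exact would need a negative amount; discard.
Cheapest feasible corner: $0.87.

$0.87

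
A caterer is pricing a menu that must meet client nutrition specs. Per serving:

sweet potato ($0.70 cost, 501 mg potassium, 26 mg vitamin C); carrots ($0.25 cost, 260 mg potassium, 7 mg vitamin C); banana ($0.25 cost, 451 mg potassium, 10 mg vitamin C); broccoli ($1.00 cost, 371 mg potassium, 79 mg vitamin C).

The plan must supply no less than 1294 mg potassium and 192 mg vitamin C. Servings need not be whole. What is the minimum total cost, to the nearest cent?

The cheapest plan sits at a corner of the feasible region — with two constraints it uses at most two foods.
sweet potato only: max(1294/501, 192/26) = 7.385 servings → $5.17.
carrots only: max(1294/260, 192/7) = 27.43 servings → $6.86.
banana only: max(1294/451, 192/10) = 19.2 servings → $4.80.
broccoli only: max(1294/371, 192/79) = 3.488 servings → $3.49.
sweet potato + carrots with both targets exact would need a negative amount; discard.
sweet potato + banana with both targets exact would need a negative amount; discard.
sweet potato + broccoli with both tight: 1.035 servings and 2.09 servings → $2.81.
carrots + banana: the both-tight solution has a negative serving — not a feasible corner.
carrots + broccoli with both tight: 1.727 servings and 2.277 servings → $2.71.
banana + broccoli with both tight: 0.971 servings and 2.307 servings → $2.55.
The minimum over all feasible corners is $2.55.

$2.55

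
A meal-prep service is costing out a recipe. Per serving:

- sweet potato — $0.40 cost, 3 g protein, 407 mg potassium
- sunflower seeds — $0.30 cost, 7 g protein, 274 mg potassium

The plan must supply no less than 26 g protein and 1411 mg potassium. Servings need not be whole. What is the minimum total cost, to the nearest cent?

$1.48

sweet potato only: max(26/3, 1411/407) = 8.667 servings → $3.47.
sunflower seeds only: max(26/7, 1411/274) = 5.15 servings → $1.54.
sweet potato + sunflower seeds with both tight: 1.358 servings and 3.132 servings → $1.48.
Cheapest feasible corner: $1.48.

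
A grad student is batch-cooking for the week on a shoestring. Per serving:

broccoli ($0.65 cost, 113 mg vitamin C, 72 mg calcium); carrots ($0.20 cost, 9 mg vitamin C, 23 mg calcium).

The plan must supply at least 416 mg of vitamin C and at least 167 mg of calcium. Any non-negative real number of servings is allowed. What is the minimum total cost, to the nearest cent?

$2.39

broccoli only: max(416/113, 167/72) = 3.681 servings → $2.39.
carrots only: max(416/9, 167/23) = 46.22 servings → $9.24.
broccoli + carrots with both targets exact would need a negative amount; discard.
So the least-cost plan costs $2.39.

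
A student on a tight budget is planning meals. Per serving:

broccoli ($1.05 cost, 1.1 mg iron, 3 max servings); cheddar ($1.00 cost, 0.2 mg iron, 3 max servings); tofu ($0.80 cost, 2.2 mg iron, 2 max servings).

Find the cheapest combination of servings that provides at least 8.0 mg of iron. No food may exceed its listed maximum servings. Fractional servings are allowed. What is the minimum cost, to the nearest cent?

$6.25

Cost per mg of iron: tofu $0.3636, broccoli $0.9545, cheddar $5.0000.
Take 2 servings of tofu: +4.4 mg iron for $1.60 (total $1.60, still need 3.6 mg).
Take 3 servings of broccoli: +3.3 mg iron for $3.15 (total $4.75, still need 0.3 mg).
Take 1.5 servings of cheddar: +0.3 mg iron for $1.50 (total $6.25, still need 0.0 mg).
Filling from the cheapest source first is optimal under one linear minimum: $6.25.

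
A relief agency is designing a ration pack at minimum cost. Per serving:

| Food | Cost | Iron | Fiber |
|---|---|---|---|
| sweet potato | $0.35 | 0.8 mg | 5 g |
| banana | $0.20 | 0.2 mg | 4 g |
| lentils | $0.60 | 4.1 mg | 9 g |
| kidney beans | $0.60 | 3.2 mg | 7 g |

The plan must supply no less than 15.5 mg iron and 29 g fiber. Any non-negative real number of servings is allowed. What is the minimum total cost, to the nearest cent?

$2.27

A basic optimal solution has at most two foods positive. Try each food alone and each pair with both targets met exactly.
sweet potato only: max(15.5/0.8, 29/5) = 19.38 servings → $6.78.
banana only: max(15.5/0.2, 29/4) = 77.5 servings → $15.50.
lentils only: max(15.5/4.1, 29/9) = 3.78 servings → $2.27.
kidney beans only: max(15.5/3.2, 29/7) = 4.844 servings → $2.91.
sweet potato + banana with both targets exact would need a negative amount; discard.
sweet potato + lentils: intersection lies outside the first quadrant.
sweet potato + kidney beans: the both-tight solution has a negative serving — not a feasible corner.
banana + lentils: the both-tight solution has a negative serving — not a feasible corner.
banana + kidney beans: intersection lies outside the first quadrant.
lentils + kidney beans: the both-tight solution has a negative serving — not a feasible corner.
Cheapest feasible corner: $2.27.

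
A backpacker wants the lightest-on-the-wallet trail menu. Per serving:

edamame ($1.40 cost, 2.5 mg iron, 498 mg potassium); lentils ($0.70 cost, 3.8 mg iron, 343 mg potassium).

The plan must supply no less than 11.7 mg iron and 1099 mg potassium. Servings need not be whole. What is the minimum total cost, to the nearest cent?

With two linear requirements the optimum uses one or two foods; enumerate the corners.
edamame only: max(11.7/2.5, 1099/498) = 4.68 servings → $6.55.
lentils only: max(11.7/3.8, 1099/343) = 3.204 servings → $2.24.
edamame + lentils with both tight: 0.1576 servings and 2.975 servings → $2.30.
So the least-cost plan costs $2.24.

$2.24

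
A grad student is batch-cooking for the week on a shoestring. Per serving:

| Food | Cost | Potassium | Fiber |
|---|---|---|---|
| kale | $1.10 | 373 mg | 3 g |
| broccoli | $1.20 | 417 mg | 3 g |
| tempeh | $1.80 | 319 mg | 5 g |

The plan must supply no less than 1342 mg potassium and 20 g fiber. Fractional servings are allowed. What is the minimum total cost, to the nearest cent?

At the optimum either one food covers both requirements or two foods hit both targets exactly; no other combination can be cheaper.
kale only: max(1342/373, 20/3) = 6.667 servings → $7.33.
broccoli only: max(1342/417, 20/3) = 6.667 servings → $8.00.
tempeh only: max(1342/319, 20/5) = 4.207 servings → $7.57.
kale + broccoli: the both-tight solution has a negative serving — not a feasible corner.
kale + tempeh with both tight: 0.3634 servings and 3.782 servings → $7.21.
broccoli + tempeh with both tight: 0.2926 servings and 3.824 servings → $7.24.
The minimum over all feasible corners is $7.21.

$7.21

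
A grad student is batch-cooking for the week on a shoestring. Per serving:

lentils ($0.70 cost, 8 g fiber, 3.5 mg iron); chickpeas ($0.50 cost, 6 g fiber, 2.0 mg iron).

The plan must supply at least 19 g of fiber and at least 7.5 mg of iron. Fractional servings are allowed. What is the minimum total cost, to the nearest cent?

$1.63

At the optimum either one food covers both requirements or two foods hit both targets exactly; no other combination can be cheaper.
lentils only: max(19/8, 7.5/3.5) = 2.375 servings → $1.66.
chickpeas only: max(19/6, 7.5/2.0) = 3.75 servings → $1.88.
lentils + chickpeas with both tight: 1.4 servings and 1.3 servings → $1.63.
Cheapest feasible corner: $1.63.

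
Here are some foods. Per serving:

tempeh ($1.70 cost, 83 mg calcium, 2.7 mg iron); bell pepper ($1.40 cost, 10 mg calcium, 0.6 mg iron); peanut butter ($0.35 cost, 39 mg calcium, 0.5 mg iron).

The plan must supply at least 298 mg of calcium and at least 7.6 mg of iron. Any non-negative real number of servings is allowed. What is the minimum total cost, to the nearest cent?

$4.88

With two linear requirements the optimum uses one or two foods; enumerate the corners.
tempeh only: max(298/83, 7.6/2.7) = 3.59 servings → $6.10.
bell pepper only: max(298/10, 7.6/0.6) = 29.8 servings → $41.72.
peanut butter only: max(298/39, 7.6/0.5) = 15.2 servings → $5.32.
tempeh + bell pepper with both targets exact would need a negative amount; discard.
tempeh + peanut butter with both tight: 2.31 servings and 2.724 servings → $4.88.
bell pepper + peanut butter with both tight: 8.011 servings and 5.587 servings → $13.17.
So the least-cost plan costs $4.88.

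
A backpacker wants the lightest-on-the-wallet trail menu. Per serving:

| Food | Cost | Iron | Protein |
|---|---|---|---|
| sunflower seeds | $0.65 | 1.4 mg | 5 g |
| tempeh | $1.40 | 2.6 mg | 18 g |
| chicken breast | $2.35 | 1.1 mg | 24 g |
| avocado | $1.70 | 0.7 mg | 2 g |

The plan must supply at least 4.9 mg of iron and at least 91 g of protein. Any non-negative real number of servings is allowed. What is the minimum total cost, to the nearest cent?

A basic optimal solution has at most two foods positive. Try each food alone and each pair with both targets met exactly.
sunflower seeds only: max(4.9/1.4, 91/5) = 18.2 servings → $11.83.
tempeh only: max(4.9/2.6, 91/18) = 5.056 servings → $7.08.
chicken breast only: max(4.9/1.1, 91/24) = 4.455 servings → $10.47.
avocado only: max(4.9/0.7, 91/2) = 45.5 servings → $77.35.
sunflower seeds + tempeh with both targets exact would need a negative amount; discard.
sunflower seeds + chicken breast with both tight: 0.6228 servings and 3.662 servings → $9.01.
sunflower seeds + avocado: intersection lies outside the first quadrant.
tempeh + chicken breast with both tight: 0.4108 servings and 3.484 servings → $8.76.
tempeh + avocado: the both-tight solution has a negative serving — not a feasible corner.
chicken breast + avocado with both tight: 3.692 servings and 1.199 servings → $10.71.
The minimum over all feasible corners is $7.08.

$7.08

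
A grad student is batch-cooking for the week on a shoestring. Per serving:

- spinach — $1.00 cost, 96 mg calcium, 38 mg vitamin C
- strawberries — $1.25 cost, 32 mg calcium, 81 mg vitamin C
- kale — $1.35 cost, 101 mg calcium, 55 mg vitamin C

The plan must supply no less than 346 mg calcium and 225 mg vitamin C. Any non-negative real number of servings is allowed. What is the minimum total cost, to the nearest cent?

Check every corner: each single food scaled to meet both minima, and each pair solved so both constraints bind.
spinach only: max(346/96, 225/38) = 5.921 servings → $5.92.
strawberries only: max(346/32, 225/81) = 10.81 servings → $13.52.
kale only: max(346/101, 225/55) = 4.091 servings → $5.52.
spinach + strawberries with both tight: 3.175 servings and 1.288 servings → $4.79.
spinach + kale with both targets exact would need a negative amount; discard.
strawberries + kale with both tight: 0.5755 servings and 3.243 servings → $5.10.
So the least-cost plan costs $4.79.

$4.79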